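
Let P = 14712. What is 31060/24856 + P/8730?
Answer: 26534803/9041370 ≈ 2.9348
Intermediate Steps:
31060/24856 + P/8730 = 31060/24856 + 14712/8730 = 31060*(1/24856) + 14712*(1/8730) = 7765/6214 + 2452/1455 = 26534803/9041370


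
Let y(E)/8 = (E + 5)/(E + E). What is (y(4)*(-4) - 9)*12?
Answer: -540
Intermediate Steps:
y(E) = 4*(5 + E)/E (y(E) = 8*((E + 5)/(E + E)) = 8*((5 + E)/((2*E))) = 8*((5 + E)*(1/(2*E))) = 8*((5 + E)/(2*E)) = 4*(5 + E)/E)
(y(4)*(-4) - 9)*12 = ((4 + 20/4)*(-4) - 9)*12 = ((4 + 20*(1/4))*(-4) - 9)*12 = ((4 + 5)*(-4) - 9)*12 = (9*(-4) - 9)*12 = (-36 - 9)*12 = -45*12 = -540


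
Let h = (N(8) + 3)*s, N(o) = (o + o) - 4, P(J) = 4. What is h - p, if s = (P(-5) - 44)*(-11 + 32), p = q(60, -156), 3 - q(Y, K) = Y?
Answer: -12543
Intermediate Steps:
q(Y, K) = 3 - Y
N(o) = -4 + 2*o (N(o) = 2*o - 4 = -4 + 2*o)
p = -57 (p = 3 - 1*60 = 3 - 60 = -57)
s = -840 (s = (4 - 44)*(-11 + 32) = -40*21 = -840)
h = -12600 (h = ((-4 + 2*8) + 3)*(-840) = ((-4 + 16) + 3)*(-840) = (12 + 3)*(-840) = 15*(-840) = -12600)
h - p = -12600 - 1*(-57) = -12600 + 57 = -12543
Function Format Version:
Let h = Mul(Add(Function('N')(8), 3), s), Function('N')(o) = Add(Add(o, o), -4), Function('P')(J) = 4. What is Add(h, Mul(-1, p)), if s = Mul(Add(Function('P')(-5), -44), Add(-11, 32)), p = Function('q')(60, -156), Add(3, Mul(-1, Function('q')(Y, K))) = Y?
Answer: -12543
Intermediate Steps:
Function('q')(Y, K) = Add(3, Mul(-1, Y))
Function('N')(o) = Add(-4, Mul(2, o)) (Function('N')(o) = Add(Mul(2, o), -4) = Add(-4, Mul(2, o)))
p = -57 (p = Add(3, Mul(-1, 60)) = Add(3, -60) = -57)
s = -840 (s = Mul(Add(4, -44), Add(-11, 32)) = Mul(-40, 21) = -840)
h = -12600 (h = Mul(Add(Add(-4, Mul(2, 8)), 3), -840) = Mul(Add(Add(-4, 16), 3), -840) = Mul(Add(12, 3), -840) = Mul(15, -840) = -12600)
Add(h, Mul(-1, p)) = Add(-12600, Mul(-1, -57)) = Add(-12600, 57) = -12543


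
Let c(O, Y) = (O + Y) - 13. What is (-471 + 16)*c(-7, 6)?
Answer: 6370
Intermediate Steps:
c(O, Y) = -13 + O + Y
(-471 + 16)*c(-7, 6) = (-471 + 16)*(-13 - 7 + 6) = -455*(-14) = 6370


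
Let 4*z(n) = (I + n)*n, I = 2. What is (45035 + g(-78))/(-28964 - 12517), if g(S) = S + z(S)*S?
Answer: 70639/41481 ≈ 1.7029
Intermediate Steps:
z(n) = n*(2 + n)/4 (z(n) = ((2 + n)*n)/4 = (n*(2 + n))/4 = n*(2 + n)/4)
g(S) = S + S²*(2 + S)/4 (g(S) = S + (S*(2 + S)/4)*S = S + S²*(2 + S)/4)
(45035 + g(-78))/(-28964 - 12517) = (45035 + (¼)*(-78)*(4 - 78*(2 - 78)))/(-28964 - 12517) = (45035 + (¼)*(-78)*(4 - 78*(-76)))/(-41481) = (45035 + (¼)*(-78)*(4 + 5928))*(-1/41481) = (45035 + (¼)*(-78)*5932)*(-1/41481) = (45035 - 115674)*(-1/41481) = -70639*(-1/41481) = 70639/41481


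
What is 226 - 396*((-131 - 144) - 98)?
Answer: 147934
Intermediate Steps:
226 - 396*((-131 - 144) - 98) = 226 - 396*(-275 - 98) = 226 - 396*(-373) = 226 + 147708 = 147934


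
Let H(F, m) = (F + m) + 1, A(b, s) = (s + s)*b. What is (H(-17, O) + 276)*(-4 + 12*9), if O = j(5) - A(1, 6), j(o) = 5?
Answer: 26312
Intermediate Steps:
A(b, s) = 2*b*s (A(b, s) = (2*s)*b = 2*b*s)
O = -7 (O = 5 - 2*6 = 5 - 1*12 = 5 - 12 = -7)
H(F, m) = 1 + F + m
(H(-17, O) + 276)*(-4 + 12*9) = ((1 - 17 - 7) + 276)*(-4 + 12*9) = (-23 + 276)*(-4 + 108) = 253*104 = 26312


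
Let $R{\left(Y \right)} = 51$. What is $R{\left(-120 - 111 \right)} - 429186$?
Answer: $-429135$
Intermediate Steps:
$R{\left(-120 - 111 \right)} - 429186 = 51 - 429186 = -429135$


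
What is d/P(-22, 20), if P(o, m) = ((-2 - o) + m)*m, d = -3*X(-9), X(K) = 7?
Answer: -21/800 ≈ -0.026250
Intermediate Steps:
d = -21 (d = -3*7 = -21)
P(o, m) = m*(-2 + m - o) (P(o, m) = (-2 + m - o)*m = m*(-2 + m - o))
d/P(-22, 20) = -21*1/(20*(-2 + 20 - 1*(-22))) = -21*1/(20*(-2 + 20 + 22)) = -21/(20*40) = -21/800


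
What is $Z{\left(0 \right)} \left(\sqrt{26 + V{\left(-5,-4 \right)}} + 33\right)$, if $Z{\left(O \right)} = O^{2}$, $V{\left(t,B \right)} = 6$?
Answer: $0$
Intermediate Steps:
$Z{\left(0 \right)} \left(\sqrt{26 + V{\left(-5,-4 \right)}} + 33\right) = 0^{2} \left(\sqrt{26 + 6} + 33\right) = 0 \left(\sqrt{32} + 33\right) = 0 \left(4 \sqrt{2} + 33\right) = 0 \left(33 + 4 \sqrt{2}\right) = 0$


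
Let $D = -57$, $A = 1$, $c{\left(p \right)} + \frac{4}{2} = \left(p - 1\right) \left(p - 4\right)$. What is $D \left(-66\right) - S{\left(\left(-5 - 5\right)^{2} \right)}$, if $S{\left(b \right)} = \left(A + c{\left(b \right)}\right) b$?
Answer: $-946538$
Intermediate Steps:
$c{\left(p \right)} = -2 + \left(-1 + p\right) \left(-4 + p\right)$ ($c{\left(p \right)} = -2 + \left(p - 1\right) \left(p - 4\right) = -2 + \left(-1 + p\right) \left(-4 + p\right)$)
$S{\left(b \right)} = b \left(3 + b^{2} - 5 b\right)$ ($S{\left(b \right)} = \left(1 + \left(2 + b^{2} - 5 b\right)\right) b = \left(3 + b^{2} - 5 b\right) b = b \left(3 + b^{2} - 5 b\right)$)
$D \left(-66\right) - S{\left(\left(-5 - 5\right)^{2} \right)} = \left(-57\right) \left(-66\right) - \left(-5 - 5\right)^{2} \left(3 + \left(\left(-5 - 5\right)^{2}\right)^{2} - 5 \left(-5 - 5\right)^{2}\right) = 3762 - \left(-10\right)^{2} \left(3 + \left(\left(-10\right)^{2}\right)^{2} - 5 \left(-10\right)^{2}\right) = 3762 - 100 \left(3 + 100^{2} - 500\right) = 3762 - 100 \left(3 + 10000 - 500\right) = 3762 - 100 \cdot 9503 = 3762 - 950300 = -946538$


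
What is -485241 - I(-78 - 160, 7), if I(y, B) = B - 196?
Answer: -485052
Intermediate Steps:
I(y, B) = -196 + B
-485241 - I(-78 - 160, 7) = -485241 - (-196 + 7) = -485241 - 1*(-189) = -485241 + 189 = -485052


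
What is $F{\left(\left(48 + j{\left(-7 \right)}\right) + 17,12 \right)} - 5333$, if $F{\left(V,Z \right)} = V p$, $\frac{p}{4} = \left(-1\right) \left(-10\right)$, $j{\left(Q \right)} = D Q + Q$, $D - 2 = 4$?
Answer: $-4693$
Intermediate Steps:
$D = 6$ ($D = 2 + 4 = 6$)
$j{\left(Q \right)} = 7 Q$ ($j{\left(Q \right)} = 6 Q + Q = 7 Q$)
$p = 40$ ($p = 4 \left(\left(-1\right) \left(-10\right)\right) = 4 \cdot 10 = 40$)
$F{\left(V,Z \right)} = 40 V$ ($F{\left(V,Z \right)} = V 40 = 40 V$)
$F{\left(\left(48 + j{\left(-7 \right)}\right) + 17,12 \right)} - 5333 = 40 \left(\left(48 + 7 \left(-7\right)\right) + 17\right) - 5333 = 40 \left(\left(48 - 49\right) + 17\right) - 5333 = 40 \left(-1 + 17\right) - 5333 = 40 \cdot 16 - 5333 = 640 - 5333 = -4693$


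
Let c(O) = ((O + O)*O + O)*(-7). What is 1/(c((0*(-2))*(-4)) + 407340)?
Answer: 1/407340 ≈ 2.4550e-6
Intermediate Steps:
c(O) = -14*O² - 7*O (c(O) = ((2*O)*O + O)*(-7) = (2*O² + O)*(-7) = (O + 2*O²)*(-7) = -14*O² - 7*O)
1/(c((0*(-2))*(-4)) + 407340) = 1/(-7*(0*(-2))*(-4)*(1 + 2*((0*(-2))*(-4))) + 407340) = 1/(-7*0*(-4)*(1 + 2*(0*(-4))) + 407340) = 1/(-7*0*(1 + 2*0) + 407340) = 1/(-7*0*(1 + 0) + 407340) = 1/(-7*0*1 + 407340) = 1/(0 + 407340) = 1/407340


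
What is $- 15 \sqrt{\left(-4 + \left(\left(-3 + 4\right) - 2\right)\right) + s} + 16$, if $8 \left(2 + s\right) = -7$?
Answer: $16 - \frac{45 i \sqrt{14}}{4} \approx 16.0 - 42.094 i$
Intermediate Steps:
$s = - \frac{23}{8}$ ($s = -2 + \frac{1}{8} \left(-7\right) = -2 - \frac{7}{8} = - \frac{23}{8} \approx -2.875$)
$- 15 \sqrt{\left(-4 + \left(\left(-3 + 4\right) - 2\right)\right) + s} + 16 = - 15 \sqrt{\left(-4 + \left(\left(-3 + 4\right) - 2\right)\right) - \frac{23}{8}} + 16 = - 15 \sqrt{\left(-4 + \left(1 - 2\right)\right) - \frac{23}{8}} + 16 = - 15 \sqrt{\left(-4 - 1\right) - \frac{23}{8}} + 16 = - 15 \sqrt{-5 - \frac{23}{8}} + 16 = - 15 \sqrt{- \frac{63}{8}} + 16 = - 15 \frac{3 i \sqrt{14}}{4} + 16 = - \frac{45 i \sqrt{14}}{4} + 16 = 16 - \frac{45 i \sqrt{14}}{4}$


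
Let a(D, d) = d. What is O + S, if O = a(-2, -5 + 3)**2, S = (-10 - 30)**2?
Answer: 1604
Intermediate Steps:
S = 1600 (S = (-40)**2 = 1600)
O = 4 (O = (-5 + 3)**2 = (-2)**2 = 4)
O + S = 4 + 1600 = 1604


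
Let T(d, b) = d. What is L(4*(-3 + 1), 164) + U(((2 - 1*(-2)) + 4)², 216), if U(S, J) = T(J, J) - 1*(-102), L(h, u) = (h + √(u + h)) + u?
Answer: 474 + 2*√39 ≈ 486.49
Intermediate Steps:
L(h, u) = h + u + √(h + u) (L(h, u) = (h + √(h + u)) + u = h + u + √(h + u))
U(S, J) = 102 + J (U(S, J) = J - 1*(-102) = J + 102 = 102 + J)
L(4*(-3 + 1), 164) + U(((2 - 1*(-2)) + 4)², 216) = (4*(-3 + 1) + 164 + √(4*(-3 + 1) + 164)) + (102 + 216) = (4*(-2) + 164 + √(4*(-2) + 164)) + 318 = (-8 + 164 + √(-8 + 164)) + 318 = (-8 + 164 + √156) + 318 = (-8 + 164 + 2*√39) + 318 = (156 + 2*√39) + 318 = 474 + 2*√39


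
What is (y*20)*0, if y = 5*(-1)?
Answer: 0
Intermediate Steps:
y = -5
(y*20)*0 = -5*20*0 = -100*0 = 0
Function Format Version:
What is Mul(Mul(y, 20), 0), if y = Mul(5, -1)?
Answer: 0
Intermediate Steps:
y = -5
Mul(Mul(y, 20), 0) = Mul(Mul(-5, 20), 0) = Mul(-100, 0) = 0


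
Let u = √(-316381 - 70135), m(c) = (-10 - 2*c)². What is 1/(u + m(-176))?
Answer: 29241/3420240953 - I*√96629/6840481906 ≈ 8.5494e-6 - 4.5443e-8*I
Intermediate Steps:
u = 2*I*√96629 (u = √(-386516) = 2*I*√96629 ≈ 621.7*I)
1/(u + m(-176)) = 1/(2*I*√96629 + 4*(5 - 176)²) = 1/(2*I*√96629 + 4*(-171)²) = 1/(2*I*√96629 + 4*29241) = 1/(2*I*√96629 + 116964) = 1/(116964 + 2*I*√96629)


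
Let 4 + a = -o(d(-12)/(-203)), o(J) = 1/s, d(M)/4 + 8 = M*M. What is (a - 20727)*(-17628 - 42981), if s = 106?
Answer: 133187489583/106 ≈ 1.2565e+9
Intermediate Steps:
d(M) = -32 + 4*M**2 (d(M) = -32 + 4*(M*M) = -32 + 4*M**2)
o(J) = 1/106
a = -425/106 (a = -4 - 1*1/106 = -4 - 1/106 = -425/106 ≈ -4.0094)
(a - 20727)*(-17628 - 42981) = (-425/106 - 20727)*(-17628 - 42981) = -2197487/106*(-60609) = 133187489583/106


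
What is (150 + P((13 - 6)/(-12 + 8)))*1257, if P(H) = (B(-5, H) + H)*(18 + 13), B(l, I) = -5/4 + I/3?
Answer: 195673/4 ≈ 48918.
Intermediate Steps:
B(l, I) = -5/4 + I/3 (B(l, I) = -5*¼ + I*(⅓) = -5/4 + I/3)
P(H) = -155/4 + 124*H/3 (P(H) = ((-5/4 + H/3) + H)*(18 + 13) = (-5/4 + 4*H/3)*31 = -155/4 + 124*H/3)
(150 + P((13 - 6)/(-12 + 8)))*1257 = (150 + (-155/4 + 124*((13 - 6)/(-12 + 8))/3))*1257 = (150 + (-155/4 + 124*(7/(-4))/3))*1257 = (150 + (-155/4 + 124*(7*(-¼))/3))*1257 = (150 + (-155/4 + (124/3)*(-7/4)))*1257 = (150 + (-155/4 - 217/3))*1257 = (150 - 1333/12)*1257 = (467/12)*1257 = 195673/4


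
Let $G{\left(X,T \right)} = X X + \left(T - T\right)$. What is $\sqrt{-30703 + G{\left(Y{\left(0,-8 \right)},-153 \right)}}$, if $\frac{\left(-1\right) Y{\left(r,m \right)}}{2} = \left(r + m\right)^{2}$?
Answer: $3 i \sqrt{1591} \approx 119.66 i$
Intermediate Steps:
$Y{\left(r,m \right)} = - 2 \left(m + r\right)^{2}$ ($Y{\left(r,m \right)} = - 2 \left(r + m\right)^{2} = - 2 \left(m + r\right)^{2}$)
$G{\left(X,T \right)} = X^{2}$ ($G{\left(X,T \right)} = X^{2} + 0 = X^{2}$)
$\sqrt{-30703 + G{\left(Y{\left(0,-8 \right)},-153 \right)}} = \sqrt{-30703 + \left(- 2 \left(-8 + 0\right)^{2}\right)^{2}} = \sqrt{-30703 + \left(- 2 \left(-8\right)^{2}\right)^{2}} = \sqrt{-30703 + \left(\left(-2\right) 64\right)^{2}} = \sqrt{-30703 + \left(-128\right)^{2}} = \sqrt{-30703 + 16384} = \sqrt{-14319} = 3 i \sqrt{1591}$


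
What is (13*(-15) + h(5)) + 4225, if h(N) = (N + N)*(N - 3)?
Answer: 4050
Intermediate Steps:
h(N) = 2*N*(-3 + N) (h(N) = (2*N)*(-3 + N) = 2*N*(-3 + N))
(13*(-15) + h(5)) + 4225 = (13*(-15) + 2*5*(-3 + 5)) + 4225 = (-195 + 2*5*2) + 4225 = (-195 + 20) + 4225 = -175 + 4225 = 4050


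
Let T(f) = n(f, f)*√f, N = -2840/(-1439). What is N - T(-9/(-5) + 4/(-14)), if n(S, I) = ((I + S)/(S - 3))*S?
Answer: 2840/1439 + 2809*√1855/31850 ≈ 5.7721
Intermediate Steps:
n(S, I) = S*(I + S)/(-3 + S) (n(S, I) = ((I + S)/(-3 + S))*S = S*(I + S)/(-3 + S))
N = 2840/1439 (N = -2840*(-1/1439) = 2840/1439 ≈ 1.9736)
T(f) = 2*f^(5/2)/(-3 + f) (T(f) = (f*(f + f)/(-3 + f))*√f = (f*(2*f)/(-3 + f))*√f = (2*f²/(-3 + f))*√f = 2*f^(5/2)/(-3 + f))
N - T(-9/(-5) + 4/(-14)) = 2840/1439 - 2*(-9/(-5) + 4/(-14))^(5/2)/(-3 + (-9/(-5) + 4/(-14))) = 2840/1439 - 2*(-9*(-⅕) + 4*(-1/14))^(5/2)/(-3 + (-9*(-⅕) + 4*(-1/14))) = 2840/1439 - 2*(9/5 - 2/7)^(5/2)/(-3 + (9/5 - 2/7)) = 2840/1439 - 2*(53/35)^(5/2)/(-3 + 53/35) = 2840/1439 - 2*2809*√1855/42875/(-52/35) = 2840/1439 - 2*2809*√1855/42875*(-35)/52 = 2840/1439 - (-2809)*√1855/31850 = 2840/1439 + 2809*√1855/31850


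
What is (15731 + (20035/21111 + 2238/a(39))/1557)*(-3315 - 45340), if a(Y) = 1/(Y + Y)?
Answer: -25337601600858280/32869827 ≈ -7.7085e+8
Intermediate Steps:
a(Y) = 1/(2*Y)
(15731 + (20035/21111 + 2238/a(39))/1557)*(-3315 - 45340) = (15731 + (20035/21111 + 2238/(((½)/39)))/1557)*(-3315 - 45340) = (15731 + (20035*(1/21111) + 2238/(((½)*(1/39))))*(1/1557))*(-48655) = (15731 + (20035/21111 + 2238/(1/78))*(1/1557))*(-48655) = (15731 + (20035/21111 + 2238*78)*(1/1557))*(-48655) = (15731 + (20035/21111 + 174564)*(1/1557))*(-48655) = (15731 + (3685240639/21111)*(1/1557))*(-48655) = (15731 + 3685240639/32869827)*(-48655) = (520760489176/32869827)*(-48655) = -25337601600858280/32869827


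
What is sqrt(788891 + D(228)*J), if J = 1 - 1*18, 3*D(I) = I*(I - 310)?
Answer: sqrt(894835) ≈ 945.96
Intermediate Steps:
D(I) = I*(-310 + I)/3 (D(I) = (I*(I - 310))/3 = (I*(-310 + I))/3 = I*(-310 + I)/3)
J = -17 (J = 1 - 18 = -17)
sqrt(788891 + D(228)*J) = sqrt(788891 + ((1/3)*228*(-310 + 228))*(-17)) = sqrt(788891 + ((1/3)*228*(-82))*(-17)) = sqrt(788891 - 6232*(-17)) = sqrt(788891 + 105944) = sqrt(894835)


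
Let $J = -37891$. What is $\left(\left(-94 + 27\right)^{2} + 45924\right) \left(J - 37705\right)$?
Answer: $-3811021148$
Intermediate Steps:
$\left(\left(-94 + 27\right)^{2} + 45924\right) \left(J - 37705\right) = \left(\left(-94 + 27\right)^{2} + 45924\right) \left(-37891 - 37705\right) = \left(\left(-67\right)^{2} + 45924\right) \left(-37891 - 37705\right) = \left(4489 + 45924\right) \left(-37891 - 37705\right) = 50413 \left(-75596\right) = -3811021148$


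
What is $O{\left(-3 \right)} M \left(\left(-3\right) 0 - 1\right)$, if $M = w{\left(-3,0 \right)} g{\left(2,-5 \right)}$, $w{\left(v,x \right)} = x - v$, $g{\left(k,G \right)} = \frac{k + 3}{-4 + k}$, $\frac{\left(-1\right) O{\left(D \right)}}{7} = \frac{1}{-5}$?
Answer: $\frac{21}{2} \approx 10.5$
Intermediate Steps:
$O{\left(D \right)} = \frac{7}{5}$ ($O{\left(D \right)} = - \frac{7}{-5} = \left(-7\right) \left(- \frac{1}{5}\right) = \frac{7}{5}$)
$g{\left(k,G \right)} = \frac{3 + k}{-4 + k}$
$M = - \frac{15}{2}$ ($M = \left(0 - -3\right) \frac{3 + 2}{-4 + 2} = \left(0 + 3\right) \frac{1}{-2} \cdot 5 = 3 \left(\left(- \frac{1}{2}\right) 5\right) = 3 \left(- \frac{5}{2}\right) = - \frac{15}{2} \approx -7.5$)
$O{\left(-3 \right)} M \left(\left(-3\right) 0 - 1\right) = \frac{7}{5} \left(- \frac{15}{2}\right) \left(\left(-3\right) 0 - 1\right) = - \frac{21 \left(0 - 1\right)}{2} = \left(- \frac{21}{2}\right) \left(-1\right) = \frac{21}{2}$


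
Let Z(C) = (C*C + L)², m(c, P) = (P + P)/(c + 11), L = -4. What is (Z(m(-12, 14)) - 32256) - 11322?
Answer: 564822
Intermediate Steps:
m(c, P) = 2*P/(11 + c) (m(c, P) = (2*P)/(11 + c) = 2*P/(11 + c))
Z(C) = (-4 + C²)² (Z(C) = (C*C - 4)² = (C² - 4)² = (-4 + C²)²)
(Z(m(-12, 14)) - 32256) - 11322 = ((-4 + (2*14/(11 - 12))²)² - 32256) - 11322 = ((-4 + (2*14/(-1))²)² - 32256) - 11322 = ((-4 + (2*14*(-1))²)² - 32256) - 11322 = ((-4 + (-28)²)² - 32256) - 11322 = ((-4 + 784)² - 32256) - 11322 = (780² - 32256) - 11322 = (608400 - 32256) - 11322 = 576144 - 11322 = 564822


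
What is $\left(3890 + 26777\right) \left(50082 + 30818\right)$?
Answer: $2480960300$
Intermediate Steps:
$\left(3890 + 26777\right) \left(50082 + 30818\right) = 30667 \cdot 80900 = 2480960300$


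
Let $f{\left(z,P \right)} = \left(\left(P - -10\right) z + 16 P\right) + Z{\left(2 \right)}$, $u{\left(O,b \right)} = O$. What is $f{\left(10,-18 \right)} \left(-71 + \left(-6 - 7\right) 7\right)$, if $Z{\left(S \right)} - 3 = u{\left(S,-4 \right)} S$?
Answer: $58482$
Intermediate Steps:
$Z{\left(S \right)} = 3 + S^{2}$ ($Z{\left(S \right)} = 3 + S S = 3 + S^{2}$)
$f{\left(z,P \right)} = 7 + 16 P + z \left(10 + P\right)$ ($f{\left(z,P \right)} = \left(\left(P - -10\right) z + 16 P\right) + \left(3 + 2^{2}\right) = \left(\left(P + 10\right) z + 16 P\right) + \left(3 + 4\right) = \left(\left(10 + P\right) z + 16 P\right) + 7 = \left(z \left(10 + P\right) + 16 P\right) + 7 = \left(16 P + z \left(10 + P\right)\right) + 7 = 7 + 16 P + z \left(10 + P\right)$)
$f{\left(10,-18 \right)} \left(-71 + \left(-6 - 7\right) 7\right) = \left(7 + 10 \cdot 10 + 16 \left(-18\right) - 180\right) \left(-71 + \left(-6 - 7\right) 7\right) = \left(7 + 100 - 288 - 180\right) \left(-71 - 91\right) = - 361 \left(-71 - 91\right) = \left(-361\right) \left(-162\right) = 58482$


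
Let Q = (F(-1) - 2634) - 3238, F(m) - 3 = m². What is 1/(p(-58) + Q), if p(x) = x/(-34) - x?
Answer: -17/98741 ≈ -0.00017217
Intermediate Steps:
p(x) = -35*x/34 (p(x) = x*(-1/34) - x = -x/34 - x = -35*x/34)
F(m) = 3 + m²
Q = -5868 (Q = ((3 + (-1)²) - 2634) - 3238 = ((3 + 1) - 2634) - 3238 = (4 - 2634) - 3238 = -2630 - 3238 = -5868)
1/(p(-58) + Q) = 1/(-35/34*(-58) - 5868) = 1/(1015/17 - 5868) = 1/(-98741/17) = -17/98741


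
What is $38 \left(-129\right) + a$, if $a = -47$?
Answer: $-4949$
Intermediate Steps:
$38 \left(-129\right) + a = 38 \left(-129\right) - 47 = -4902 - 47 = -4949$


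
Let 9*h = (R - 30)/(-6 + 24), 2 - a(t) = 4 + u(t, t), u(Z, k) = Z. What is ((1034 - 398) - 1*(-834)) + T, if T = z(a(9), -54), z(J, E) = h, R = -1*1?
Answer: 238109/162 ≈ 1469.8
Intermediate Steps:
R = -1
a(t) = -2 - t (a(t) = 2 - (4 + t) = 2 + (-4 - t) = -2 - t)
h = -31/162 (h = ((-1 - 30)/(-6 + 24))/9 = (-31/18)/9 = (-31*1/18)/9 = (1/9)*(-31/18) = -31/162 ≈ -0.19136)
z(J, E) = -31/162
T = -31/162 ≈ -0.19136
((1034 - 398) - 1*(-834)) + T = ((1034 - 398) - 1*(-834)) - 31/162 = (636 + 834) - 31/162 = 1470 - 31/162 = 238109/162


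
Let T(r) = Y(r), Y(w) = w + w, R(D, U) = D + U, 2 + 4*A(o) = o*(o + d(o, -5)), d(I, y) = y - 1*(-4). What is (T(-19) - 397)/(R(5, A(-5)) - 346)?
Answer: 435/334 ≈ 1.3024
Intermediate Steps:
d(I, y) = 4 + y (d(I, y) = y + 4 = 4 + y)
A(o) = -½ + o*(-1 + o)/4 (A(o) = -½ + (o*(o + (4 - 5)))/4 = -½ + (o*(o - 1))/4 = -½ + (o*(-1 + o))/4 = -½ + o*(-1 + o)/4)
Y(w) = 2*w
T(r) = 2*r
(T(-19) - 397)/(R(5, A(-5)) - 346) = (2*(-19) - 397)/((5 + (-½ - ¼*(-5) + (¼)*(-5)²)) - 346) = (-38 - 397)/((5 + (-½ + 5/4 + (¼)*25)) - 346) = -435/((5 + (-½ + 5/4 + 25/4)) - 346) = -435/((5 + 7) - 346) = -435/(12 - 346) = -435/(-334) = -435*(-1/334) = 435/334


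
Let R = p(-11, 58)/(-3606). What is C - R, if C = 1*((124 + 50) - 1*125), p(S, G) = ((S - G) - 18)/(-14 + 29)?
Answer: 883441/18030 ≈ 48.998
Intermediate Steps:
p(S, G) = -6/5 - G/15 + S/15 (p(S, G) = (-18 + S - G)/15 = (-18 + S - G)*(1/15) = -6/5 - G/15 + S/15)
R = 29/18030 (R = (-6/5 - 1/15*58 + (1/15)*(-11))/(-3606) = (-6/5 - 58/15 - 11/15)*(-1/3606) = -29/5*(-1/3606) = 29/18030 ≈ 0.0016084)
C = 49 (C = 1*(174 - 125) = 1*49 = 49)
C - R = 49 - 1*29/18030 = 49 - 29/18030 = 883441/18030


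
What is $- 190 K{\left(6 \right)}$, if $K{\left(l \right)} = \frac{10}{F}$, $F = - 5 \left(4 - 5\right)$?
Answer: $-380$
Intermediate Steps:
$F = 5$ ($F = \left(-5\right) \left(-1\right) = 5$)
$K{\left(l \right)} = 2$ ($K{\left(l \right)} = \frac{10}{5} = 10 \cdot \frac{1}{5} = 2$)
$- 190 K{\left(6 \right)} = \left(-190\right) 2 = -380$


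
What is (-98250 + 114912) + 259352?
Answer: 276014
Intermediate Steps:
(-98250 + 114912) + 259352 = 16662 + 259352 = 276014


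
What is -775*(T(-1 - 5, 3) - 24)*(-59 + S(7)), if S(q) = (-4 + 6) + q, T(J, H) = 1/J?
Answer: -2809375/3 ≈ -9.3646e+5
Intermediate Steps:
S(q) = 2 + q
-775*(T(-1 - 5, 3) - 24)*(-59 + S(7)) = -775*(1/(-1 - 5) - 24)*(-59 + (2 + 7)) = -775*(1/(-6) - 24)*(-59 + 9) = -775*(-1/6 - 24)*(-50) = -(-112375)*(-50)/6 = -775*3625/3 = -2809375/3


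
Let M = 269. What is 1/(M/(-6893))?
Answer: -6893/269 ≈ -25.625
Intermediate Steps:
1/(M/(-6893)) = 1/(269/(-6893)) = 1/(269*(-1/6893)) = 1/(-269/6893) = -6893/269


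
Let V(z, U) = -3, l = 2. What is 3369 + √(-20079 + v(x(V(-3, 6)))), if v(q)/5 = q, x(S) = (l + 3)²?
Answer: 3369 + I*√19954 ≈ 3369.0 + 141.26*I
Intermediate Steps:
x(S) = 25 (x(S) = (2 + 3)² = 5² = 25)
v(q) = 5*q
3369 + √(-20079 + v(x(V(-3, 6)))) = 3369 + √(-20079 + 5*25) = 3369 + √(-20079 + 125) = 3369 + √(-19954) = 3369 + I*√19954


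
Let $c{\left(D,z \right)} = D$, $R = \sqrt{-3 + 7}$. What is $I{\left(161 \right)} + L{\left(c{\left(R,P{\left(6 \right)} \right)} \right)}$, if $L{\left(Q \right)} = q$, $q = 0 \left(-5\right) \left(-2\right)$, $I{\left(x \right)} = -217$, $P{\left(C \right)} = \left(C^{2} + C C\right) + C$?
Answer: $-217$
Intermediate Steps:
$R = 2$ ($R = \sqrt{4} = 2$)
$P{\left(C \right)} = C + 2 C^{2}$ ($P{\left(C \right)} = \left(C^{2} + C^{2}\right) + C = 2 C^{2} + C = C + 2 C^{2}$)
$q = 0$ ($q = 0 \left(-2\right) = 0$)
$L{\left(Q \right)} = 0$
$I{\left(161 \right)} + L{\left(c{\left(R,P{\left(6 \right)} \right)} \right)} = -217 + 0 = -217$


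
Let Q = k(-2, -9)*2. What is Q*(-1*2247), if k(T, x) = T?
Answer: 8988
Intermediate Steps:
Q = -4 (Q = -2*2 = -4)
Q*(-1*2247) = -(-4)*2247 = -4*(-2247) = 8988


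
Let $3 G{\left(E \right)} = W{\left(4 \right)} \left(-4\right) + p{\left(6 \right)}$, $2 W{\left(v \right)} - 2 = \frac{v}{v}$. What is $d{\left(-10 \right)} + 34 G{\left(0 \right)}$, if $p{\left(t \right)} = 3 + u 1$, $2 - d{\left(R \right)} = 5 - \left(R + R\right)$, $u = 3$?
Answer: $-23$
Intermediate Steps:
$W{\left(v \right)} = \frac{3}{2}$ ($W{\left(v \right)} = 1 + \frac{v \frac{1}{v}}{2} = 1 + \frac{1}{2} \cdot 1 = 1 + \frac{1}{2} = \frac{3}{2}$)
$d{\left(R \right)} = -3 + 2 R$ ($d{\left(R \right)} = 2 - \left(5 - \left(R + R\right)\right) = 2 - \left(5 - 2 R\right) = 2 + \left(-5 + 2 R\right) = -3 + 2 R$)
$p{\left(t \right)} = 6$ ($p{\left(t \right)} = 3 + 3 \cdot 1 = 3 + 3 = 6$)
$G{\left(E \right)} = 0$ ($G{\left(E \right)} = \frac{\frac{3}{2} \left(-4\right) + 6}{3} = \frac{-6 + 6}{3} = \frac{1}{3} \cdot 0 = 0$)
$d{\left(-10 \right)} + 34 G{\left(0 \right)} = \left(-3 + 2 \left(-10\right)\right) + 34 \cdot 0 = \left(-3 - 20\right) + 0 = -23 + 0 = -23$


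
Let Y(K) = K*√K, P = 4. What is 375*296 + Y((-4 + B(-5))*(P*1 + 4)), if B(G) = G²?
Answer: 111000 + 336*√42 ≈ 1.1318e+5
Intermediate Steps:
Y(K) = K^(3/2)
375*296 + Y((-4 + B(-5))*(P*1 + 4)) = 375*296 + ((-4 + (-5)²)*(4*1 + 4))^(3/2) = 111000 + ((-4 + 25)*(4 + 4))^(3/2) = 111000 + (21*8)^(3/2) = 111000 + 168^(3/2) = 111000 + 336*√42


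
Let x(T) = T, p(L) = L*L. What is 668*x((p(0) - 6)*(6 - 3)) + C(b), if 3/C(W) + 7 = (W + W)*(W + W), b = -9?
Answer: -3811605/317 ≈ -12024.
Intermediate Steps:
p(L) = L**2
C(W) = 3/(-7 + 4*W**2) (C(W) = 3/(-7 + (W + W)*(W + W)) = 3/(-7 + (2*W)*(2*W)) = 3/(-7 + 4*W**2))
668*x((p(0) - 6)*(6 - 3)) + C(b) = 668*((0**2 - 6)*(6 - 3)) + 3/(-7 + 4*(-9)**2) = 668*((0 - 6)*3) + 3/(-7 + 4*81) = 668*(-6*3) + 3/(-7 + 324) = 668*(-18) + 3/317 = -12024 + 3*(1/317) = -12024 + 3/317 = -3811605/317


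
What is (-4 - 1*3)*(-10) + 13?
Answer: 83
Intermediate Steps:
(-4 - 1*3)*(-10) + 13 = (-4 - 3)*(-10) + 13 = -7*(-10) + 13 = 70 + 13 = 83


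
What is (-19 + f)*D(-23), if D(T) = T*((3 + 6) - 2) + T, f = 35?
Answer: -2944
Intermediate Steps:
D(T) = 8*T (D(T) = T*(9 - 2) + T = T*7 + T = 7*T + T = 8*T)
(-19 + f)*D(-23) = (-19 + 35)*(8*(-23)) = 16*(-184) = -2944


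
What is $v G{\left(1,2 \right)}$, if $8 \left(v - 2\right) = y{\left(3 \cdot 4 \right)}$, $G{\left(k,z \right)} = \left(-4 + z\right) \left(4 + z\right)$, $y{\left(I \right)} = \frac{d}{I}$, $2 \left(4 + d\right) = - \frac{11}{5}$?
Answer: $- \frac{1869}{80} \approx -23.362$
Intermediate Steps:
$d = - \frac{51}{10}$ ($d = -4 + \frac{\left(-11\right) \frac{1}{5}}{2} = -4 + \frac{1}{2} \left(- \frac{11}{5}\right) = -4 - \frac{11}{10} = - \frac{51}{10} \approx -5.1$)
$y{\left(I \right)} = - \frac{51}{10 I}$
$v = \frac{623}{320}$ ($v = 2 + \frac{\left(- \frac{51}{10}\right) \frac{1}{3 \cdot 4}}{8} = 2 + \frac{\left(- \frac{51}{10}\right) \frac{1}{12}}{8} = 2 + \frac{1}{8} \left(- \frac{17}{40}\right) = 2 - \frac{17}{320} = \frac{623}{320} \approx 1.9469$)
$v G{\left(1,2 \right)} = \frac{623 \left(-16 + 2^{2}\right)}{320} = \frac{623 \left(-16 + 4\right)}{320} = \frac{623}{320} \left(-12\right) = - \frac{1869}{80}$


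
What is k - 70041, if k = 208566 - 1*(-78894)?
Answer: 217419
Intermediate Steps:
k = 287460 (k = 208566 + 78894 = 287460)
k - 70041 = 287460 - 70041 = 217419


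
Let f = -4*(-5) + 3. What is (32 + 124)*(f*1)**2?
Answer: 82524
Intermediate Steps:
f = 23 (f = 20 + 3 = 23)
(32 + 124)*(f*1)**2 = (32 + 124)*(23*1)**2 = 156*23**2 = 156*529 = 82524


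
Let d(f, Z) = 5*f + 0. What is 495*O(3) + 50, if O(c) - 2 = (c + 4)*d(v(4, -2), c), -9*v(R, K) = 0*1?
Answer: 1040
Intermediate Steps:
v(R, K) = 0 (v(R, K) = -0 = -⅑*0 = 0)
d(f, Z) = 5*f
O(c) = 2 (O(c) = 2 + (c + 4)*(5*0) = 2 + (4 + c)*0 = 2 + 0 = 2)
495*O(3) + 50 = 495*2 + 50 = 990 + 50 = 1040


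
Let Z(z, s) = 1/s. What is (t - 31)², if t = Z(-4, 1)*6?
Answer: 625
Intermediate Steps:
t = 6 (t = 6/1 = 1*6 = 6)
(t - 31)² = (6 - 31)² = (-25)² = 625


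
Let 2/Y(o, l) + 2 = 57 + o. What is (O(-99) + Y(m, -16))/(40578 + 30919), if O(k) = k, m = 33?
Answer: -4355/3145868 ≈ -0.0013844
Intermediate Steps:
Y(o, l) = 2/(55 + o) (Y(o, l) = 2/(-2 + (57 + o)) = 2/(55 + o))
(O(-99) + Y(m, -16))/(40578 + 30919) = (-99 + 2/(55 + 33))/(40578 + 30919) = (-99 + 2/88)/71497 = (-99 + 2*(1/88))*(1/71497) = (-99 + 1/44)*(1/71497) = -4355/44*1/71497 = -4355/3145868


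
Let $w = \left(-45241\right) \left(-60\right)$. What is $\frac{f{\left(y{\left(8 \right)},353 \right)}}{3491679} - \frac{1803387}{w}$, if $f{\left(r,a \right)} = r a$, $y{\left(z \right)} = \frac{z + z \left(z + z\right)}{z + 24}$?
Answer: $- \frac{1048796024693}{1579670496390} \approx -0.66393$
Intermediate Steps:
$y{\left(z \right)} = \frac{z + 2 z^{2}}{24 + z}$ ($y{\left(z \right)} = \frac{z + z 2 z}{24 + z} = \frac{z + 2 z^{2}}{24 + z}$)
$w = 2714460$
$f{\left(r,a \right)} = a r$
$\frac{f{\left(y{\left(8 \right)},353 \right)}}{3491679} - \frac{1803387}{w} = \frac{353 \frac{8 \left(1 + 2 \cdot 8\right)}{24 + 8}}{3491679} - \frac{1803387}{2714460} = 353 \frac{8 \left(1 + 16\right)}{32} \cdot \frac{1}{3491679} - \frac{601129}{904820} = 353 \cdot 8 \cdot \frac{1}{32} \cdot 17 \cdot \frac{1}{3491679} - \frac{601129}{904820} = 353 \cdot \frac{17}{4} \cdot \frac{1}{3491679} - \frac{601129}{904820} = \frac{6001}{4} \cdot \frac{1}{3491679} - \frac{601129}{904820} = \frac{6001}{13966716} - \frac{601129}{904820} = - \frac{1048796024693}{1579670496390}$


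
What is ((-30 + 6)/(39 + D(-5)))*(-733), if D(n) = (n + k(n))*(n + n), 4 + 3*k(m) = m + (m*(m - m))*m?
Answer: 17592/119 ≈ 147.83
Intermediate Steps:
k(m) = -4/3 + m/3 (k(m) = -4/3 + (m + (m*(m - m))*m)/3 = -4/3 + (m + (m*0)*m)/3 = -4/3 + (m + 0*m)/3 = -4/3 + (m + 0)/3 = -4/3 + m/3)
D(n) = 2*n*(-4/3 + 4*n/3) (D(n) = (n + (-4/3 + n/3))*(n + n) = (-4/3 + 4*n/3)*(2*n) = 2*n*(-4/3 + 4*n/3))
((-30 + 6)/(39 + D(-5)))*(-733) = ((-30 + 6)/(39 + (8/3)*(-5)*(-1 - 5)))*(-733) = -24/(39 + (8/3)*(-5)*(-6))*(-733) = -24/(39 + 80)*(-733) = -24/119*(-733) = 17592/119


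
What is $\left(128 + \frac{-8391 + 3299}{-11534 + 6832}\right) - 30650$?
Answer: $- \frac{71754676}{2351} \approx -30521.0$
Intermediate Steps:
$\left(128 + \frac{-8391 + 3299}{-11534 + 6832}\right) - 30650 = \left(128 - \frac{5092}{-4702}\right) - 30650 = \left(128 - - \frac{2546}{2351}\right) - 30650 = \left(128 + \frac{2546}{2351}\right) - 30650 = \frac{303474}{2351} - 30650 = - \frac{71754676}{2351}$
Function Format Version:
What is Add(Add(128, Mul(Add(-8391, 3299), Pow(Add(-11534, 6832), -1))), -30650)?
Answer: Rational(-71754676, 2351) ≈ -30521.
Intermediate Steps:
Add(Add(128, Mul(Add(-8391, 3299), Pow(Add(-11534, 6832), -1))), -30650) = Add(Add(128, Mul(-5092, Pow(-4702, -1))), -30650) = Add(Add(128, Mul(-5092, Rational(-1, 4702))), -30650) = Add(Add(128, Rational(2546, 2351)), -30650) = Add(Rational(303474, 2351), -30650) = Rational(-71754676, 2351)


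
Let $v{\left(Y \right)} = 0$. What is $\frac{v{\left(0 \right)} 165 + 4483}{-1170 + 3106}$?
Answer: $\frac{4483}{1936} \approx 2.3156$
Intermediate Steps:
$\frac{v{\left(0 \right)} 165 + 4483}{-1170 + 3106} = \frac{0 \cdot 165 + 4483}{-1170 + 3106} = \frac{0 + 4483}{1936} = 4483 \cdot \frac{1}{1936} = \frac{4483}{1936}$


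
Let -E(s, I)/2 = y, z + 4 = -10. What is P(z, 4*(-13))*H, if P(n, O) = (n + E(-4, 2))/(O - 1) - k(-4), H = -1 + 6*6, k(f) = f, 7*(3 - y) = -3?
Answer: 8150/53 ≈ 153.77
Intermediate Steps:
y = 24/7 (y = 3 - ⅐*(-3) = 3 + 3/7 = 24/7 ≈ 3.4286)
z = -14 (z = -4 - 10 = -14)
E(s, I) = -48/7 (E(s, I) = -2*24/7 = -48/7)
H = 35 (H = -1 + 36 = 35)
P(n, O) = 4 + (-48/7 + n)/(-1 + O) (P(n, O) = (n - 48/7)/(O - 1) - 1*(-4) = (-48/7 + n)/(-1 + O) + 4 = 4 + (-48/7 + n)/(-1 + O))
P(z, 4*(-13))*H = ((-76/7 - 14 + 4*(4*(-13)))/(-1 + 4*(-13)))*35 = ((-76/7 - 14 + 4*(-52))/(-1 - 52))*35 = ((-76/7 - 14 - 208)/(-53))*35 = -1/53*(-1630/7)*35 = (1630/371)*35 = 8150/53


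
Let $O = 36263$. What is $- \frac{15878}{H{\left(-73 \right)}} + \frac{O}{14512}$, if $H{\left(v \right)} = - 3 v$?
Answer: $- \frac{222479939}{3178128} \approx -70.003$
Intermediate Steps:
$- \frac{15878}{H{\left(-73 \right)}} + \frac{O}{14512} = - \frac{15878}{\left(-3\right) \left(-73\right)} + \frac{36263}{14512} = - \frac{15878}{219} + 36263 \cdot \frac{1}{14512} = \left(-15878\right) \frac{1}{219} + \frac{36263}{14512} = - \frac{15878}{219} + \frac{36263}{14512} = - \frac{222479939}{3178128}$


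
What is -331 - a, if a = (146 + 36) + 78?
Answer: -591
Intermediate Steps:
a = 260 (a = 182 + 78 = 260)
-331 - a = -331 - 1*260 = -331 - 260 = -591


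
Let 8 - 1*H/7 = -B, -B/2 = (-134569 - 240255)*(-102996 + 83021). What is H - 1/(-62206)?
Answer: -6520403779226063/62206 ≈ -1.0482e+11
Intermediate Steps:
B = -14974218800 (B = -2*(-134569 - 240255)*(-102996 + 83021) = -(-749648)*(-19975) = -2*7487109400 = -14974218800)
H = -104819531544 (H = 56 - (-7)*(-14974218800) = 56 - 7*14974218800 = 56 - 104819531600 = -104819531544)
H - 1/(-62206) = -104819531544 - 1/(-62206) = -104819531544 - 1*(-1/62206) = -104819531544 + 1/62206 = -6520403779226063/62206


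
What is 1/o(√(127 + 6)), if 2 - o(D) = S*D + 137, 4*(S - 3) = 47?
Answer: 2160/171373 - 236*√133/171373 ≈ -0.0032776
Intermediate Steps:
S = 59/4 (S = 3 + (¼)*47 = 3 + 47/4 = 59/4 ≈ 14.750)
o(D) = -135 - 59*D/4 (o(D) = 2 - (59*D/4 + 137) = 2 - (137 + 59*D/4) = 2 + (-137 - 59*D/4) = -135 - 59*D/4)
1/o(√(127 + 6)) = 1/(-135 - 59*√(127 + 6)/4) = 1/(-135 - 59*√133/4)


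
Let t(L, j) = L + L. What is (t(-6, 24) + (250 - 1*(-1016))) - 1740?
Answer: -486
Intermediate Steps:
t(L, j) = 2*L
(t(-6, 24) + (250 - 1*(-1016))) - 1740 = (2*(-6) + (250 - 1*(-1016))) - 1740 = (-12 + (250 + 1016)) - 1740 = (-12 + 1266) - 1740 = 1254 - 1740 = -486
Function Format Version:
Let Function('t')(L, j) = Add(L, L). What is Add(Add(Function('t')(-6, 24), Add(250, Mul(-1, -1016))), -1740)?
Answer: -486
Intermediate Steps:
Function('t')(L, j) = Mul(2, L)
Add(Add(Function('t')(-6, 24), Add(250, Mul(-1, -1016))), -1740) = Add(Add(Mul(2, -6), Add(250, Mul(-1, -1016))), -1740) = Add(Add(-12, Add(250, 1016)), -1740) = Add(Add(-12, 1266), -1740) = Add(1254, -1740) = -486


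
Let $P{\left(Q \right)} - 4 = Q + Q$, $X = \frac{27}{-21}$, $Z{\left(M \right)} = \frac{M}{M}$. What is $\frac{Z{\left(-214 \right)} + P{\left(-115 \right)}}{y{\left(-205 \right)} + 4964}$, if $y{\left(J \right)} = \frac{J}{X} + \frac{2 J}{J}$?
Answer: $- \frac{2025}{46129} \approx -0.043899$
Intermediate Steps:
$Z{\left(M \right)} = 1$
$X = - \frac{9}{7}$ ($X = 27 \left(- \frac{1}{21}\right) = - \frac{9}{7} \approx -1.2857$)
$P{\left(Q \right)} = 4 + 2 Q$ ($P{\left(Q \right)} = 4 + \left(Q + Q\right) = 4 + 2 Q$)
$y{\left(J \right)} = 2 - \frac{7 J}{9}$ ($y{\left(J \right)} = \frac{J}{- \frac{9}{7}} + \frac{2 J}{J} = J \left(- \frac{7}{9}\right) + 2 = - \frac{7 J}{9} + 2 = 2 - \frac{7 J}{9}$)
$\frac{Z{\left(-214 \right)} + P{\left(-115 \right)}}{y{\left(-205 \right)} + 4964} = \frac{1 + \left(4 + 2 \left(-115\right)\right)}{\left(2 - - \frac{1435}{9}\right) + 4964} = \frac{1 + \left(4 - 230\right)}{\left(2 + \frac{1435}{9}\right) + 4964} = \frac{1 - 226}{\frac{1453}{9} + 4964} = - \frac{225}{\frac{46129}{9}} = \left(-225\right) \frac{9}{46129} = - \frac{2025}{46129}$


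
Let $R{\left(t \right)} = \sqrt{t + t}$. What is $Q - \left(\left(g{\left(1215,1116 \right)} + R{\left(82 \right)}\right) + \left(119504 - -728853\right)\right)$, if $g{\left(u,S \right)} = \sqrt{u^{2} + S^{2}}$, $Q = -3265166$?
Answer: $-4113523 - 9 \sqrt{33601} - 2 \sqrt{41} \approx -4.1152 \cdot 10^{6}$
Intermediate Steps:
$R{\left(t \right)} = \sqrt{2} \sqrt{t}$ ($R{\left(t \right)} = \sqrt{2 t} = \sqrt{2} \sqrt{t}$)
$g{\left(u,S \right)} = \sqrt{S^{2} + u^{2}}$
$Q - \left(\left(g{\left(1215,1116 \right)} + R{\left(82 \right)}\right) + \left(119504 - -728853\right)\right) = -3265166 - \left(\left(\sqrt{1116^{2} + 1215^{2}} + \sqrt{2} \sqrt{82}\right) + \left(119504 - -728853\right)\right) = -3265166 - \left(\left(\sqrt{1245456 + 1476225} + 2 \sqrt{41}\right) + \left(119504 + 728853\right)\right) = -3265166 - \left(\left(\sqrt{2721681} + 2 \sqrt{41}\right) + 848357\right) = -3265166 - \left(\left(9 \sqrt{33601} + 2 \sqrt{41}\right) + 848357\right) = -3265166 - \left(\left(2 \sqrt{41} + 9 \sqrt{33601}\right) + 848357\right) = -3265166 - \left(848357 + 2 \sqrt{41} + 9 \sqrt{33601}\right) = -4113523 - 9 \sqrt{33601} - 2 \sqrt{41}$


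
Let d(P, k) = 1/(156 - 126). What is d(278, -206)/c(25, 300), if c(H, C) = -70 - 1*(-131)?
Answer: 1/1830 ≈ 0.00054645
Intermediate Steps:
c(H, C) = 61 (c(H, C) = -70 + 131 = 61)
d(P, k) = 1/30
d(278, -206)/c(25, 300) = (1/30)/61 = (1/30)*(1/61) = 1/1830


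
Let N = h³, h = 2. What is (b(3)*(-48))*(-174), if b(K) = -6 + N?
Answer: 16704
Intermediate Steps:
N = 8 (N = 2³ = 8)
b(K) = 2 (b(K) = -6 + 8 = 2)
(b(3)*(-48))*(-174) = (2*(-48))*(-174) = -96*(-174) = 16704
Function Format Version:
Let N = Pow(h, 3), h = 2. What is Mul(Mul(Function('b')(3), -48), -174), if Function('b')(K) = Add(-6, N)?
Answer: 16704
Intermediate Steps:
N = 8 (N = Pow(2, 3) = 8)
Function('b')(K) = 2 (Function('b')(K) = Add(-6, 8) = 2)
Mul(Mul(Function('b')(3), -48), -174) = Mul(Mul(2, -48), -174) = Mul(-96, -174) = 16704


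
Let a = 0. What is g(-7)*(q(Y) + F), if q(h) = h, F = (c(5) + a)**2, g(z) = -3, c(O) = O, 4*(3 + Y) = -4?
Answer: -63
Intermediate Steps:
Y = -4 (Y = -3 + (1/4)*(-4) = -3 - 1 = -4)
F = 25 (F = (5 + 0)**2 = 5**2 = 25)
g(-7)*(q(Y) + F) = -3*(-4 + 25) = -3*21 = -63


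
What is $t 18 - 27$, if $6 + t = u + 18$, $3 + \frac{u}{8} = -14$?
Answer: $-2259$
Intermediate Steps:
$u = -136$ ($u = -24 + 8 \left(-14\right) = -24 - 112 = -136$)
$t = -124$ ($t = -6 + \left(-136 + 18\right) = -6 - 118 = -124$)
$t 18 - 27 = \left(-124\right) 18 - 27 = -2232 - 27 = -2259$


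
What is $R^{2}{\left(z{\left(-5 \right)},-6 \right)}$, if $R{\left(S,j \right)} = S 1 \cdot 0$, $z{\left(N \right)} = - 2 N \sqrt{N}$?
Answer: $0$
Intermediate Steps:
$z{\left(N \right)} = - 2 N^{\frac{3}{2}}$
$R{\left(S,j \right)} = 0$ ($R{\left(S,j \right)} = S 0 = 0$)
$R^{2}{\left(z{\left(-5 \right)},-6 \right)} = 0^{2} = 0$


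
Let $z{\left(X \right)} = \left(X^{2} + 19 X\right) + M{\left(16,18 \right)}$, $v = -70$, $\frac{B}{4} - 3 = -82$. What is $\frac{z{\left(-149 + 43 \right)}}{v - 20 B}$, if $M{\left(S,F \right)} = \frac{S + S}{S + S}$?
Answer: $\frac{9223}{6250} \approx 1.4757$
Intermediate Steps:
$B = -316$ ($B = 12 + 4 \left(-82\right) = 12 - 328 = -316$)
$M{\left(S,F \right)} = 1$ ($M{\left(S,F \right)} = \frac{2 S}{2 S} = 2 S \frac{1}{2 S} = 1$)
$z{\left(X \right)} = 1 + X^{2} + 19 X$ ($z{\left(X \right)} = \left(X^{2} + 19 X\right) + 1 = 1 + X^{2} + 19 X$)
$\frac{z{\left(-149 + 43 \right)}}{v - 20 B} = \frac{1 + \left(-149 + 43\right)^{2} + 19 \left(-149 + 43\right)}{-70 - -6320} = \frac{1 + \left(-106\right)^{2} + 19 \left(-106\right)}{-70 + 6320} = \frac{1 + 11236 - 2014}{6250} = 9223 \cdot \frac{1}{6250} = \frac{9223}{6250}$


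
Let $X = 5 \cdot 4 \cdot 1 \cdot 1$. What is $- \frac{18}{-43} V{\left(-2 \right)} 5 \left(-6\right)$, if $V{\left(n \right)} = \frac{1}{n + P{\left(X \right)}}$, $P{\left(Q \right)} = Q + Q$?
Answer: $- \frac{270}{817} \approx -0.33048$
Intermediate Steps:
$X = 20$ ($X = 5 \cdot 4 \cdot 1 = 5 \cdot 4 = 20$)
$P{\left(Q \right)} = 2 Q$
$V{\left(n \right)} = \frac{1}{40 + n}$ ($V{\left(n \right)} = \frac{1}{n + 2 \cdot 20} = \frac{1}{n + 40} = \frac{1}{40 + n}$)
$- \frac{18}{-43} V{\left(-2 \right)} 5 \left(-6\right) = \frac{\left(-18\right) \frac{1}{-43}}{40 - 2} \cdot 5 \left(-6\right) = \frac{\left(-18\right) \left(- \frac{1}{43}\right)}{38} \left(-30\right) = \frac{18}{43} \cdot \frac{1}{38} \left(-30\right) = \frac{9}{817} \left(-30\right) = - \frac{270}{817}$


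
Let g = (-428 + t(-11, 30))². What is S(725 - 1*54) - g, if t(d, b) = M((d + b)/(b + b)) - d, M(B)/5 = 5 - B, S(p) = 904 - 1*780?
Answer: -22288873/144 ≈ -1.5478e+5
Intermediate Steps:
S(p) = 124 (S(p) = 904 - 780 = 124)
M(B) = 25 - 5*B (M(B) = 5*(5 - B) = 25 - 5*B)
t(d, b) = 25 - d - 5*(b + d)/(2*b) (t(d, b) = (25 - 5*(d + b)/(b + b)) - d = (25 - 5*(b + d)/(2*b)) - d = 25 - d - 5*(b + d)/(2*b))
g = 22306729/144 (g = (-428 + (45/2 - 1*(-11) - 5/2*(-11)/30))² = (-428 + (45/2 + 11 - 5/2*(-11)*1/30))² = (-428 + (45/2 + 11 + 11/12))² = (-428 + 413/12)² = (-4723/12)² = 22306729/144 ≈ 1.5491e+5)
S(725 - 1*54) - g = 124 - 1*22306729/144 = 124 - 22306729/144 = -22288873/144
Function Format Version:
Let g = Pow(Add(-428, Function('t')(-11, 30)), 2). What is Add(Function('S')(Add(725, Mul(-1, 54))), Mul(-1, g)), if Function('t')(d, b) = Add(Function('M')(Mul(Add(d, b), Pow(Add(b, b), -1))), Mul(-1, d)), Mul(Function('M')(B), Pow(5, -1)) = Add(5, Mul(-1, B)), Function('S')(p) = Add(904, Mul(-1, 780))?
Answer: Rational(-22288873, 144) ≈ -1.5478e+5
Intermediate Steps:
Function('S')(p) = 124 (Function('S')(p) = Add(904, -780) = 124)
Function('M')(B) = Add(25, Mul(-5, B)) (Function('M')(B) = Mul(5, Add(5, Mul(-1, B))) = Add(25, Mul(-5, B)))
Function('t')(d, b) = Add(25, Mul(-1, d), Mul(Rational(-5, 2), Pow(b, -1), Add(b, d))) (Function('t')(d, b) = Add(Add(25, Mul(-5, Mul(Add(d, b), Pow(Add(b, b), -1)))), Mul(-1, d)) = Add(Add(25, Mul(-5, Mul(Add(b, d), Pow(Mul(2, b), -1)))), Mul(-1, d)) = Add(Add(25, Mul(-5, Mul(Add(b, d), Mul(Rational(1, 2), Pow(b, -1))))), Mul(-1, d)) = Add(Add(25, Mul(-5, Mul(Rational(1, 2), Pow(b, -1), Add(b, d)))), Mul(-1, d)) = Add(Add(25, Mul(Rational(-5, 2), Pow(b, -1), Add(b, d))), Mul(-1, d)) = Add(25, Mul(-1, d), Mul(Rational(-5, 2), Pow(b, -1), Add(b, d))))
g = Rational(22306729, 144) (g = Pow(Add(-428, Add(Rational(45, 2), Mul(-1, -11), Mul(Rational(-5, 2), -11, Pow(30, -1)))), 2) = Pow(Add(-428, Add(Rational(45, 2), 11, Mul(Rational(-5, 2), -11, Rational(1, 30)))), 2) = Pow(Add(-428, Add(Rational(45, 2), 11, Rational(11, 12))), 2) = Pow(Add(-428, Rational(413, 12)), 2) = Pow(Rational(-4723, 12), 2) = Rational(22306729, 144) ≈ 1.5491e+5)
Add(Function('S')(Add(725, Mul(-1, 54))), Mul(-1, g)) = Add(124, Mul(-1, Rational(22306729, 144))) = Add(124, Rational(-22306729, 144)) = Rational(-22288873, 144)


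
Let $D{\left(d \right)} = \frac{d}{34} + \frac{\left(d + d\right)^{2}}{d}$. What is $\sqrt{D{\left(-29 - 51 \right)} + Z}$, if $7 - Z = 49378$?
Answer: $\frac{i \sqrt{14361379}}{17} \approx 222.92 i$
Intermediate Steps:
$Z = -49371$ ($Z = 7 - 49378 = -49371$)
$D{\left(d \right)} = \frac{137 d}{34}$ ($D{\left(d \right)} = d \frac{1}{34} + \frac{\left(2 d\right)^{2}}{d} = \frac{d}{34} + \frac{4 d^{2}}{d} = \frac{d}{34} + 4 d = \frac{137 d}{34}$)
$\sqrt{D{\left(-29 - 51 \right)} + Z} = \sqrt{\frac{137 \left(-29 - 51\right)}{34} - 49371} = \sqrt{\frac{137}{34} \left(-80\right) - 49371} = \sqrt{- \frac{5480}{17} - 49371} = \sqrt{- \frac{844787}{17}} = \frac{i \sqrt{14361379}}{17}$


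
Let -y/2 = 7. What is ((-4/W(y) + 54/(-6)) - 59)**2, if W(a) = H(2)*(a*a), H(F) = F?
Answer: 44422225/9604 ≈ 4625.4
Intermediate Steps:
y = -14 (y = -2*7 = -14)
W(a) = 2*a**2 (W(a) = 2*(a*a) = 2*a**2)
((-4/W(y) + 54/(-6)) - 59)**2 = ((-4/(2*(-14)**2) + 54/(-6)) - 59)**2 = ((-4/(2*196) + 54*(-1/6)) - 59)**2 = ((-4/392 - 9) - 59)**2 = ((-4*1/392 - 9) - 59)**2 = ((-1/98 - 9) - 59)**2 = (-883/98 - 59)**2 = (-6665/98)**2 = 44422225/9604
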